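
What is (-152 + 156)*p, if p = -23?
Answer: -92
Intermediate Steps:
(-152 + 156)*p = (-152 + 156)*(-23) = 4*(-23) = -92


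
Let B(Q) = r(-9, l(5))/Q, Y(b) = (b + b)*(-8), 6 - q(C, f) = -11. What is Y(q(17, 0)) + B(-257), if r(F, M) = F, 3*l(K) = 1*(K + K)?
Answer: -69895/257 ≈ -271.96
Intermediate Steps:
l(K) = 2*K/3 (l(K) = (1*(K + K))/3 = (1*(2*K))/3 = (2*K)/3 = 2*K/3)
q(C, f) = 17 (q(C, f) = 6 - 1*(-11) = 6 + 11 = 17)
Y(b) = -16*b (Y(b) = (2*b)*(-8) = -16*b)
B(Q) = -9/Q
Y(q(17, 0)) + B(-257) = -16*17 - 9/(-257) = -272 - 9*(-1/257) = -272 + 9/257 = -69895/257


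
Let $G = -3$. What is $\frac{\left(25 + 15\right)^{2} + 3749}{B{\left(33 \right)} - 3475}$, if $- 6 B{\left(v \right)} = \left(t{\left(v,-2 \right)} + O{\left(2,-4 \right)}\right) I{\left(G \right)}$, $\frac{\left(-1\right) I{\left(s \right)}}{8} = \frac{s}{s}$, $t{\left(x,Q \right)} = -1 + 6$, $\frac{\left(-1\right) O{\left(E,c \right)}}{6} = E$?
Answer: $- \frac{16047}{10453} \approx -1.5352$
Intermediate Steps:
$O{\left(E,c \right)} = - 6 E$
$t{\left(x,Q \right)} = 5$
$I{\left(s \right)} = -8$ ($I{\left(s \right)} = - 8 \frac{s}{s} = \left(-8\right) 1 = -8$)
$B{\left(v \right)} = - \frac{28}{3}$ ($B{\left(v \right)} = - \frac{\left(5 - 12\right) \left(-8\right)}{6} = - \frac{\left(-7\right) \left(-8\right)}{6} = \left(- \frac{1}{6}\right) 56 = - \frac{28}{3}$)
$\frac{\left(25 + 15\right)^{2} + 3749}{B{\left(33 \right)} - 3475} = \frac{\left(25 + 15\right)^{2} + 3749}{- \frac{28}{3} - 3475} = \frac{40^{2} + 3749}{- \frac{10453}{3}} = \left(1600 + 3749\right) \left(- \frac{3}{10453}\right) = 5349 \left(- \frac{3}{10453}\right) = - \frac{16047}{10453}$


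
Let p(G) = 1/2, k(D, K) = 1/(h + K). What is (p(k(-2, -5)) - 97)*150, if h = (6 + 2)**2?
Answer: -14475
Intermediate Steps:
h = 64 (h = 8**2 = 64)
k(D, K) = 1/(64 + K)
p(G) = 1/2
(p(k(-2, -5)) - 97)*150 = (1/2 - 97)*150 = -193/2*150 = -14475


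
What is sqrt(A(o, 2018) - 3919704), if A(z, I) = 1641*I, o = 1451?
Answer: 3*I*sqrt(67574) ≈ 779.85*I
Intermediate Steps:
sqrt(A(o, 2018) - 3919704) = sqrt(1641*2018 - 3919704) = sqrt(3311538 - 3919704) = sqrt(-608166) = 3*I*sqrt(67574)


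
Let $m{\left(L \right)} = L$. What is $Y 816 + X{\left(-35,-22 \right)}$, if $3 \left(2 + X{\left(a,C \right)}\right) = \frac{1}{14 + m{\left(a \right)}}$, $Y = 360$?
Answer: $\frac{18506753}{63} \approx 2.9376 \cdot 10^{5}$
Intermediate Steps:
$X{\left(a,C \right)} = -2 + \frac{1}{3 \left(14 + a\right)}$
$Y 816 + X{\left(-35,-22 \right)} = 360 \cdot 816 + \frac{-83 - -210}{3 \left(14 - 35\right)} = 293760 + \frac{-83 + 210}{3 \left(-21\right)} = 293760 + \frac{1}{3} \left(- \frac{1}{21}\right) 127 = 293760 - \frac{127}{63} = \frac{18506753}{63}$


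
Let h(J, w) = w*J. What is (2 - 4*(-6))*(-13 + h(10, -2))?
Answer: -858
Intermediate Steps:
h(J, w) = J*w
(2 - 4*(-6))*(-13 + h(10, -2)) = (2 - 4*(-6))*(-13 + 10*(-2)) = (2 + 24)*(-13 - 20) = 26*(-33) = -858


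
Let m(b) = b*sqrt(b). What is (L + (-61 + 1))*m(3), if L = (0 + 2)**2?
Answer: -168*sqrt(3) ≈ -290.98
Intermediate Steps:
m(b) = b**(3/2)
L = 4 (L = 2**2 = 4)
(L + (-61 + 1))*m(3) = (4 + (-61 + 1))*3**(3/2) = (4 - 60)*(3*sqrt(3)) = -168*sqrt(3)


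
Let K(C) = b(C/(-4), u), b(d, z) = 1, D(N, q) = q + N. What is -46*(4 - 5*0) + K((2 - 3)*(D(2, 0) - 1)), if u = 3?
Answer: -183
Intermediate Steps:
D(N, q) = N + q
K(C) = 1
-46*(4 - 5*0) + K((2 - 3)*(D(2, 0) - 1)) = -46*(4 - 5*0) + 1 = -46*(4 + 0) + 1 = -46*4 + 1 = -184 + 1 = -183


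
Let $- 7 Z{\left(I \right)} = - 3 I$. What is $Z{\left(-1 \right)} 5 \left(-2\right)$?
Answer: $\frac{30}{7} \approx 4.2857$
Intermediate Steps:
$Z{\left(I \right)} = \frac{3 I}{7}$ ($Z{\left(I \right)} = - \frac{\left(-3\right) I}{7} = \frac{3 I}{7}$)
$Z{\left(-1 \right)} 5 \left(-2\right) = \frac{3}{7} \left(-1\right) 5 \left(-2\right) = \left(- \frac{3}{7}\right) 5 \left(-2\right) = \left(- \frac{15}{7}\right) \left(-2\right) = \frac{30}{7}$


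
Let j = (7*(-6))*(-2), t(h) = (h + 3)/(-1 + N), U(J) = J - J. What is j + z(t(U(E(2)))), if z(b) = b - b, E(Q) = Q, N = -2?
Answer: 84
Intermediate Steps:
U(J) = 0
t(h) = -1 - h/3 (t(h) = (h + 3)/(-1 - 2) = (3 + h)/(-3) = (3 + h)*(-1/3) = -1 - h/3)
j = 84 (j = -42*(-2) = 84)
z(b) = 0
j + z(t(U(E(2)))) = 84 + 0 = 84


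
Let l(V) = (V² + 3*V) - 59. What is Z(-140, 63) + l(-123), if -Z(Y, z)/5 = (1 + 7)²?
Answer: 14381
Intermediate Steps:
l(V) = -59 + V² + 3*V
Z(Y, z) = -320 (Z(Y, z) = -5*(1 + 7)² = -5*8² = -5*64 = -320)
Z(-140, 63) + l(-123) = -320 + (-59 + (-123)² + 3*(-123)) = -320 + (-59 + 15129 - 369) = -320 + 14701 = 14381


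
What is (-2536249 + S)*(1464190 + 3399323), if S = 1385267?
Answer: -5597815919766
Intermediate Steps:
(-2536249 + S)*(1464190 + 3399323) = (-2536249 + 1385267)*(1464190 + 3399323) = -1150982*4863513 = -5597815919766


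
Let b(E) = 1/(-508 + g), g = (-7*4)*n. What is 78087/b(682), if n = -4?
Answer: -30922452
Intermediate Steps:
g = 112 (g = -7*4*(-4) = -28*(-4) = 112)
b(E) = -1/396 (b(E) = 1/(-508 + 112) = 1/(-396) = -1/396)
78087/b(682) = 78087/(-1/396) = 78087*(-396) = -30922452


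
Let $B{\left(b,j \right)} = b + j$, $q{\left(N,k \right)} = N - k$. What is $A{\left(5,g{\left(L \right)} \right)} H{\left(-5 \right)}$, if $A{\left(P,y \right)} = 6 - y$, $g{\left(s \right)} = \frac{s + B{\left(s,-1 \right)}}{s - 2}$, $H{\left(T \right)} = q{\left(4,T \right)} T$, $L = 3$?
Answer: $-45$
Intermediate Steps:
$H{\left(T \right)} = T \left(4 - T\right)$ ($H{\left(T \right)} = \left(4 - T\right) T = T \left(4 - T\right)$)
$g{\left(s \right)} = \frac{-1 + 2 s}{-2 + s}$ ($g{\left(s \right)} = \frac{s + \left(s - 1\right)}{s - 2} = \frac{s + \left(-1 + s\right)}{-2 + s} = \frac{-1 + 2 s}{-2 + s}$)
$A{\left(5,g{\left(L \right)} \right)} H{\left(-5 \right)} = \left(6 - \frac{-1 + 2 \cdot 3}{-2 + 3}\right) \left(- 5 \left(4 - -5\right)\right) = \left(6 - \frac{-1 + 6}{1}\right) \left(- 5 \left(4 + 5\right)\right) = \left(6 - 1 \cdot 5\right) \left(\left(-5\right) 9\right) = \left(6 - 5\right) \left(-45\right) = 1 \left(-45\right) = -45$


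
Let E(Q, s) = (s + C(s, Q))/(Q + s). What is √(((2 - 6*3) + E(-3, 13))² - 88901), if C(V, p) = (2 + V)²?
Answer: 2*I*√555251/5 ≈ 298.06*I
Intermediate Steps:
E(Q, s) = (s + (2 + s)²)/(Q + s)
√(((2 - 6*3) + E(-3, 13))² - 88901) = √(((2 - 6*3) + (13 + (2 + 13)²)/(-3 + 13))² - 88901) = √(((2 - 2*9) + (13 + 15²)/10)² - 88901) = √(((2 - 18) + (13 + 225)/10)² - 88901) = √((-16 + (⅒)*238)² - 88901) = √((-16 + 119/5)² - 88901) = √((39/5)² - 88901) = √(1521/25 - 88901) = √(-2221004/25) = 2*I*√555251/5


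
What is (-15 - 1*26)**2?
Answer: 1681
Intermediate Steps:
(-15 - 1*26)**2 = (-15 - 26)**2 = (-41)**2 = 1681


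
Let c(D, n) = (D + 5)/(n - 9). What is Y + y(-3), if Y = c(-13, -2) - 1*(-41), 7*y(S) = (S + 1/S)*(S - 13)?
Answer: 11399/231 ≈ 49.346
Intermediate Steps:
y(S) = (-13 + S)*(S + 1/S)/7 (y(S) = ((S + 1/S)*(S - 13))/7 = ((S + 1/S)*(-13 + S))/7 = ((-13 + S)*(S + 1/S))/7 = (-13 + S)*(S + 1/S)/7)
c(D, n) = (5 + D)/(-9 + n)
Y = 459/11 (Y = (5 - 13)/(-9 - 2) - 1*(-41) = -8/(-11) + 41 = -1/11*(-8) + 41 = 8/11 + 41 = 459/11 ≈ 41.727)
Y + y(-3) = 459/11 + (⅐)*(-13 - 3*(1 + (-3)² - 13*(-3)))/(-3) = 459/11 + (⅐)*(-⅓)*(-13 - 3*(1 + 9 + 39)) = 459/11 + (⅐)*(-⅓)*(-13 - 3*49) = 459/11 + (⅐)*(-⅓)*(-13 - 147) = 459/11 + (⅐)*(-⅓)*(-160) = 459/11 + 160/21 = 11399/231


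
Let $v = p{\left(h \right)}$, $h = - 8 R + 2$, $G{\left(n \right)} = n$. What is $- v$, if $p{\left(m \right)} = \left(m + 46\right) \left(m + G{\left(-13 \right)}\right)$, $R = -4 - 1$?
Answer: $-2552$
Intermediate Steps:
$R = -5$
$h = 42$ ($h = \left(-8\right) \left(-5\right) + 2 = 40 + 2 = 42$)
$p{\left(m \right)} = \left(-13 + m\right) \left(46 + m\right)$ ($p{\left(m \right)} = \left(m + 46\right) \left(m - 13\right) = \left(46 + m\right) \left(-13 + m\right) = \left(-13 + m\right) \left(46 + m\right)$)
$v = 2552$ ($v = -598 + 42^{2} + 33 \cdot 42 = -598 + 1764 + 1386 = 2552$)
$- v = \left(-1\right) 2552 = -2552$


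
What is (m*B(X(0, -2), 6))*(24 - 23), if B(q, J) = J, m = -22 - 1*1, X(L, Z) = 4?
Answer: -138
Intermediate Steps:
m = -23 (m = -22 - 1 = -23)
(m*B(X(0, -2), 6))*(24 - 23) = (-23*6)*(24 - 23) = -138*1 = -138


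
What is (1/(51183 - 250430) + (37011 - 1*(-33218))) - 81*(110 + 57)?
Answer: 11297703393/199247 ≈ 56702.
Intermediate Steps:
(1/(51183 - 250430) + (37011 - 1*(-33218))) - 81*(110 + 57) = (1/(-199247) + (37011 + 33218)) - 81*167 = (-1/199247 + 70229) - 13527 = 13992917562/199247 - 13527 = 11297703393/199247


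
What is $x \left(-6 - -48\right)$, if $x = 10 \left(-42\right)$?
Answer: $-17640$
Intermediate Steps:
$x = -420$
$x \left(-6 - -48\right) = - 420 \left(-6 - -48\right) = - 420 \left(-6 + 48\right) = \left(-420\right) 42 = -17640$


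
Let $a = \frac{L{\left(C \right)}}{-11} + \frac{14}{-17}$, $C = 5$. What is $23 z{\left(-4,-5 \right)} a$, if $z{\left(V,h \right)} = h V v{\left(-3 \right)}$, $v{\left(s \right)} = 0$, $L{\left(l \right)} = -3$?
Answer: $0$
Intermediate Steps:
$z{\left(V,h \right)} = 0$ ($z{\left(V,h \right)} = h V 0 = V h 0 = 0$)
$a = - \frac{103}{187}$ ($a = - \frac{3}{-11} + \frac{14}{-17} = \left(-3\right) \left(- \frac{1}{11}\right) + 14 \left(- \frac{1}{17}\right) = \frac{3}{11} - \frac{14}{17} = - \frac{103}{187} \approx -0.5508$)
$23 z{\left(-4,-5 \right)} a = 23 \cdot 0 \left(- \frac{103}{187}\right) = 0 \left(- \frac{103}{187}\right) = 0$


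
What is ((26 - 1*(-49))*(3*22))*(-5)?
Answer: -24750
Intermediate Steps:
((26 - 1*(-49))*(3*22))*(-5) = ((26 + 49)*66)*(-5) = (75*66)*(-5) = 4950*(-5) = -24750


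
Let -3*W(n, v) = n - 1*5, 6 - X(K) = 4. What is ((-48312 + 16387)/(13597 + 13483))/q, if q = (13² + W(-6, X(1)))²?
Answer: -57465/1453242784 ≈ -3.9543e-5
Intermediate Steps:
X(K) = 2 (X(K) = 6 - 1*4 = 6 - 4 = 2)
W(n, v) = 5/3 - n/3 (W(n, v) = -(n - 1*5)/3 = -(n - 5)/3 = -(-5 + n)/3 = 5/3 - n/3)
q = 268324/9 (q = (13² + (5/3 - ⅓*(-6)))² = (169 + (5/3 + 2))² = (169 + 11/3)² = (518/3)² = 268324/9 ≈ 29814.)
((-48312 + 16387)/(13597 + 13483))/q = ((-48312 + 16387)/(13597 + 13483))/(268324/9) = -31925/27080*(9/268324) = -31925*1/27080*(9/268324) = -6385/5416*9/268324 = -57465/1453242784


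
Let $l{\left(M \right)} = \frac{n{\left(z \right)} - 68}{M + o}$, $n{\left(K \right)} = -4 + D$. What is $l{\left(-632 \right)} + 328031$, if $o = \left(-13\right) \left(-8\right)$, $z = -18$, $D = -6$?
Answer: $\frac{28866741}{88} \approx 3.2803 \cdot 10^{5}$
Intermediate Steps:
$n{\left(K \right)} = -10$ ($n{\left(K \right)} = -4 - 6 = -10$)
$o = 104$
$l{\left(M \right)} = - \frac{78}{104 + M}$ ($l{\left(M \right)} = \frac{-10 - 68}{M + 104} = - \frac{78}{104 + M}$)
$l{\left(-632 \right)} + 328031 = - \frac{78}{104 - 632} + 328031 = - \frac{78}{-528} + 328031 = \left(-78\right) \left(- \frac{1}{528}\right) + 328031 = \frac{13}{88} + 328031 = \frac{28866741}{88}$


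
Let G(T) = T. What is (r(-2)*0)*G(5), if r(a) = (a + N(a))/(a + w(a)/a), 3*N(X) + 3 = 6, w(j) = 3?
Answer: 0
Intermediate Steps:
N(X) = 1 (N(X) = -1 + (⅓)*6 = -1 + 2 = 1)
r(a) = (1 + a)/(a + 3/a) (r(a) = (a + 1)/(a + 3/a) = (1 + a)/(a + 3/a))
(r(-2)*0)*G(5) = (-2*(1 - 2)/(3 + (-2)²)*0)*5 = (-2*(-1)/(3 + 4)*0)*5 = (-2*(-1)/7*0)*5 = (-2*⅐*(-1)*0)*5 = ((2/7)*0)*5 = 0*5 = 0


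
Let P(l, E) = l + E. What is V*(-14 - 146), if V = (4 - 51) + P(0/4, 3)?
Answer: 7040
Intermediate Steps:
P(l, E) = E + l
V = -44 (V = (4 - 51) + (3 + 0/4) = -47 + (3 + 0*(1/4)) = -47 + (3 + 0) = -47 + 3 = -44)
V*(-14 - 146) = -44*(-14 - 146) = -44*(-160) = 7040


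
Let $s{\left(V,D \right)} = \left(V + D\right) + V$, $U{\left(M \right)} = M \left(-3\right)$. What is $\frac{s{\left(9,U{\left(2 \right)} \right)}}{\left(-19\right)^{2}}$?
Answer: $\frac{12}{361} \approx 0.033241$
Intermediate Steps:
$U{\left(M \right)} = - 3 M$
$s{\left(V,D \right)} = D + 2 V$ ($s{\left(V,D \right)} = \left(D + V\right) + V = D + 2 V$)
$\frac{s{\left(9,U{\left(2 \right)} \right)}}{\left(-19\right)^{2}} = \frac{\left(-3\right) 2 + 2 \cdot 9}{\left(-19\right)^{2}} = \frac{-6 + 18}{361} = 12 \cdot \frac{1}{361} = \frac{12}{361}$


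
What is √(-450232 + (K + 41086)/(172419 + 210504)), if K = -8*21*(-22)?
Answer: I*√7335279087282638/127641 ≈ 670.99*I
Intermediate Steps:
K = 3696 (K = -168*(-22) = 3696)
√(-450232 + (K + 41086)/(172419 + 210504)) = √(-450232 + (3696 + 41086)/(172419 + 210504)) = √(-450232 + 44782/382923) = √(-172404143354/382923) = I*√7335279087282638/127641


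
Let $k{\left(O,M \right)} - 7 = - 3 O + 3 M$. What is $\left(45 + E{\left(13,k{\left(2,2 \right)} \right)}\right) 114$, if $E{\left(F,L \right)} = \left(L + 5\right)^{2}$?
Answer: $21546$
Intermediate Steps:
$k{\left(O,M \right)} = 7 - 3 O + 3 M$ ($k{\left(O,M \right)} = 7 + \left(- 3 O + 3 M\right) = 7 - 3 O + 3 M$)
$E{\left(F,L \right)} = \left(5 + L\right)^{2}$
$\left(45 + E{\left(13,k{\left(2,2 \right)} \right)}\right) 114 = \left(45 + \left(5 + \left(7 - 6 + 3 \cdot 2\right)\right)^{2}\right) 114 = \left(45 + \left(5 + \left(7 - 6 + 6\right)\right)^{2}\right) 114 = \left(45 + \left(5 + 7\right)^{2}\right) 114 = \left(45 + 12^{2}\right) 114 = \left(45 + 144\right) 114 = 189 \cdot 114 = 21546$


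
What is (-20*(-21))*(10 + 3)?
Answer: 5460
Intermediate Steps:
(-20*(-21))*(10 + 3) = 420*13 = 5460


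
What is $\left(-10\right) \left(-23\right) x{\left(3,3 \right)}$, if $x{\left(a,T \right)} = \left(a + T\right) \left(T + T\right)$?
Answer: $8280$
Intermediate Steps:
$x{\left(a,T \right)} = 2 T \left(T + a\right)$ ($x{\left(a,T \right)} = \left(T + a\right) 2 T = 2 T \left(T + a\right)$)
$\left(-10\right) \left(-23\right) x{\left(3,3 \right)} = \left(-10\right) \left(-23\right) 2 \cdot 3 \left(3 + 3\right) = 230 \cdot 2 \cdot 3 \cdot 6 = 230 \cdot 36 = 8280$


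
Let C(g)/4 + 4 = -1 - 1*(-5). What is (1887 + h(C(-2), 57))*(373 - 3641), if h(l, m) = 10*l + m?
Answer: -6352992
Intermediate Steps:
C(g) = 0 (C(g) = -16 + 4*(-1 - 1*(-5)) = -16 + 4*(-1 + 5) = -16 + 4*4 = -16 + 16 = 0)
h(l, m) = m + 10*l
(1887 + h(C(-2), 57))*(373 - 3641) = (1887 + (57 + 10*0))*(373 - 3641) = (1887 + (57 + 0))*(-3268) = (1887 + 57)*(-3268) = 1944*(-3268) = -6352992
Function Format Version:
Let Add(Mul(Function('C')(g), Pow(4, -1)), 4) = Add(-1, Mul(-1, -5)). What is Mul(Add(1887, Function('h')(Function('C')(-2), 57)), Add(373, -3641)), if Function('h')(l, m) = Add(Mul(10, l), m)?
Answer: -6352992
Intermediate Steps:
Function('C')(g) = 0 (Function('C')(g) = Add(-16, Mul(4, Add(-1, Mul(-1, -5)))) = Add(-16, Mul(4, Add(-1, 5))) = Add(-16, Mul(4, 4)) = Add(-16, 16) = 0)
Function('h')(l, m) = Add(m, Mul(10, l))
Mul(Add(1887, Function('h')(Function('C')(-2), 57)), Add(373, -3641)) = Mul(Add(1887, Add(57, Mul(10, 0))), Add(373, -3641)) = Mul(Add(1887, Add(57, 0)), -3268) = Mul(Add(1887, 57), -3268) = Mul(1944, -3268) = -6352992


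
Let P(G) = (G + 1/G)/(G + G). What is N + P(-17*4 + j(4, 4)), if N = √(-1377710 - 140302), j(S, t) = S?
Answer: 4097/8192 + 6*I*√42167 ≈ 0.50012 + 1232.1*I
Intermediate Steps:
P(G) = (G + 1/G)/(2*G) (P(G) = (G + 1/G)/((2*G)) = (G + 1/G)*(1/(2*G)) = (G + 1/G)/(2*G))
N = 6*I*√42167 (N = √(-1518012) = 6*I*√42167 ≈ 1232.1*I)
N + P(-17*4 + j(4, 4)) = 6*I*√42167 + (1 + (-17*4 + 4)²)/(2*(-17*4 + 4)²) = 6*I*√42167 + (1 + (-68 + 4)²)/(2*(-68 + 4)²) = 6*I*√42167 + (½)*(1 + (-64)²)/(-64)² = 6*I*√42167 + (½)*(1/4096)*(1 + 4096) = 6*I*√42167 + (½)*(1/4096)*4097 = 6*I*√42167 + 4097/8192 = 4097/8192 + 6*I*√42167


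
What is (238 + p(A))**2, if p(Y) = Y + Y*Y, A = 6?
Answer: 78400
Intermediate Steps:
p(Y) = Y + Y**2
(238 + p(A))**2 = (238 + 6*(1 + 6))**2 = (238 + 6*7)**2 = (238 + 42)**2 = 280**2 = 78400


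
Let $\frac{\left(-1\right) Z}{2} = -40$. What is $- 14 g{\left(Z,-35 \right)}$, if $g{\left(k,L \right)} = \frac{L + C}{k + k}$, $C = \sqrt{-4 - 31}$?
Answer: $\frac{49}{16} - \frac{7 i \sqrt{35}}{80} \approx 3.0625 - 0.51766 i$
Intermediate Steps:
$Z = 80$ ($Z = \left(-2\right) \left(-40\right) = 80$)
$C = i \sqrt{35}$ ($C = \sqrt{-35} = i \sqrt{35} \approx 5.9161 i$)
$g{\left(k,L \right)} = \frac{L + i \sqrt{35}}{2 k}$ ($g{\left(k,L \right)} = \frac{L + i \sqrt{35}}{k + k} = \frac{L + i \sqrt{35}}{2 k}$)
$- 14 g{\left(Z,-35 \right)} = - 14 \frac{-35 + i \sqrt{35}}{2 \cdot 80} = - 14 \cdot \frac{1}{2} \cdot \frac{1}{80} \left(-35 + i \sqrt{35}\right) = - 14 \left(- \frac{7}{32} + \frac{i \sqrt{35}}{160}\right) = \frac{49}{16} - \frac{7 i \sqrt{35}}{80}$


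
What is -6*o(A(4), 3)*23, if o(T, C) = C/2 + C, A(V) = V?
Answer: -621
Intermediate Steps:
o(T, C) = 3*C/2 (o(T, C) = C*(½) + C = C/2 + C = 3*C/2)
-6*o(A(4), 3)*23 = -9*3*23 = -6*9/2*23 = -27*23 = -621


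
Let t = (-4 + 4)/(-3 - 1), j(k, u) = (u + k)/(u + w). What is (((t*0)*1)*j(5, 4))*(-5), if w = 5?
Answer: 0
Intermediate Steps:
j(k, u) = (k + u)/(5 + u) (j(k, u) = (u + k)/(u + 5) = (k + u)/(5 + u))
t = 0 (t = 0/(-4) = 0*(-¼) = 0)
(((t*0)*1)*j(5, 4))*(-5) = (((0*0)*1)*((5 + 4)/(5 + 4)))*(-5) = ((0*1)*(9/9))*(-5) = (0*((⅑)*9))*(-5) = (0*1)*(-5) = 0*(-5) = 0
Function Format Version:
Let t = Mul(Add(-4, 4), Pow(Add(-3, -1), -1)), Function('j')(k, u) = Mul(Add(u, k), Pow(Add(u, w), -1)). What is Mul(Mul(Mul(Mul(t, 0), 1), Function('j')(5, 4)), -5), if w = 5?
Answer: 0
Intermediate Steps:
Function('j')(k, u) = Mul(Pow(Add(5, u), -1), Add(k, u)) (Function('j')(k, u) = Mul(Add(u, k), Pow(Add(u, 5), -1)) = Mul(Add(k, u), Pow(Add(5, u), -1)) = Mul(Pow(Add(5, u), -1), Add(k, u)))
t = 0 (t = Mul(0, Pow(-4, -1)) = Mul(0, Rational(-1, 4)) = 0)
Mul(Mul(Mul(Mul(t, 0), 1), Function('j')(5, 4)), -5) = Mul(Mul(Mul(Mul(0, 0), 1), Mul(Pow(Add(5, 4), -1), Add(5, 4))), -5) = Mul(Mul(Mul(0, 1), Mul(Pow(9, -1), 9)), -5) = Mul(Mul(0, Mul(Rational(1, 9), 9)), -5) = Mul(Mul(0, 1), -5) = Mul(0, -5) = 0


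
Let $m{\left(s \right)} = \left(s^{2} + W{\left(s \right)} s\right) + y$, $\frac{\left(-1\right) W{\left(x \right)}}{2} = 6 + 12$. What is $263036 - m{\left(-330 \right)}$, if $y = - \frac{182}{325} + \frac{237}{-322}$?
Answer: $\frac{1145171233}{8050} \approx 1.4226 \cdot 10^{5}$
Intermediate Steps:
$W{\left(x \right)} = -36$ ($W{\left(x \right)} = - 2 \left(6 + 12\right) = \left(-2\right) 18 = -36$)
$y = - \frac{10433}{8050}$ ($y = \left(-182\right) \frac{1}{325} + 237 \left(- \frac{1}{322}\right) = - \frac{14}{25} - \frac{237}{322} = - \frac{10433}{8050} \approx -1.296$)
$m{\left(s \right)} = - \frac{10433}{8050} + s^{2} - 36 s$ ($m{\left(s \right)} = \left(s^{2} - 36 s\right) - \frac{10433}{8050} = - \frac{10433}{8050} + s^{2} - 36 s$)
$263036 - m{\left(-330 \right)} = 263036 - \left(- \frac{10433}{8050} + \left(-330\right)^{2} - -11880\right) = 263036 - \left(- \frac{10433}{8050} + 108900 + 11880\right) = 263036 - \frac{972268567}{8050} = \frac{1145171233}{8050}$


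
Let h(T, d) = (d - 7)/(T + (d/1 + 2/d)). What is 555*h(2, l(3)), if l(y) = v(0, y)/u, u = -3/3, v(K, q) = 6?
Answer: 1665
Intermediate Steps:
u = -1 (u = -3*⅓ = -1)
l(y) = -6 (l(y) = 6/(-1) = 6*(-1) = -6)
h(T, d) = (-7 + d)/(T + d + 2/d) (h(T, d) = (-7 + d)/(T + (d*1 + 2/d)) = (-7 + d)/(T + (d + 2/d)) = (-7 + d)/(T + d + 2/d))
555*h(2, l(3)) = 555*(-6*(-7 - 6)/(2 + (-6)² + 2*(-6))) = 555*(-6*(-13)/(2 + 36 - 12)) = 555*(-6*(-13)/26) = 555*(-6*1/26*(-13)) = 555*3 = 1665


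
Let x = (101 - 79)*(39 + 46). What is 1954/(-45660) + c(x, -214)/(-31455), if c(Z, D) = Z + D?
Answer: -507689/5319390 ≈ -0.095441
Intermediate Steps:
x = 1870 (x = 22*85 = 1870)
c(Z, D) = D + Z
1954/(-45660) + c(x, -214)/(-31455) = 1954/(-45660) + (-214 + 1870)/(-31455) = 1954*(-1/45660) + 1656*(-1/31455) = -977/22830 - 184/3495 = -507689/5319390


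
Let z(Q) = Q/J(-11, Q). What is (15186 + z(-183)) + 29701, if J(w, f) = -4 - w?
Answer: 314026/7 ≈ 44861.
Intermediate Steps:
z(Q) = Q/7 (z(Q) = Q/(-4 - 1*(-11)) = Q/(-4 + 11) = Q/7)
(15186 + z(-183)) + 29701 = (15186 + (⅐)*(-183)) + 29701 = (15186 - 183/7) + 29701 = 106119/7 + 29701 = 314026/7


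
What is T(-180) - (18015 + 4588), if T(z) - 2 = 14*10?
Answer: -22461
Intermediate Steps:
T(z) = 142 (T(z) = 2 + 14*10 = 2 + 140 = 142)
T(-180) - (18015 + 4588) = 142 - (18015 + 4588) = 142 - 1*22603 = 142 - 22603 = -22461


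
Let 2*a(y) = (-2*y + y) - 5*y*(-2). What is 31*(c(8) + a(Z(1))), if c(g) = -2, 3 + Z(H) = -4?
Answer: -2077/2 ≈ -1038.5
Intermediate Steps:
Z(H) = -7 (Z(H) = -3 - 4 = -7)
a(y) = 9*y/2 (a(y) = ((-2*y + y) - 5*y*(-2))/2 = (-y + 10*y)/2 = (9*y)/2 = 9*y/2)
31*(c(8) + a(Z(1))) = 31*(-2 + (9/2)*(-7)) = 31*(-2 - 63/2) = 31*(-67/2) = -2077/2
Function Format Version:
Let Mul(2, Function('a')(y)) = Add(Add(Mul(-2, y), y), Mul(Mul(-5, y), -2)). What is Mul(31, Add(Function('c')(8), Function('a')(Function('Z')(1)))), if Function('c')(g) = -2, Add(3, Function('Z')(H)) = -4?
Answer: Rational(-2077, 2) ≈ -1038.5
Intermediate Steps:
Function('Z')(H) = -7 (Function('Z')(H) = Add(-3, -4) = -7)
Function('a')(y) = Mul(Rational(9, 2), y) (Function('a')(y) = Mul(Rational(1, 2), Add(Add(Mul(-2, y), y), Mul(Mul(-5, y), -2))) = Mul(Rational(1, 2), Add(Mul(-1, y), Mul(10, y))) = Mul(Rational(1, 2), Mul(9, y)) = Mul(Rational(9, 2), y))
Mul(31, Add(Function('c')(8), Function('a')(Function('Z')(1)))) = Mul(31, Add(-2, Mul(Rational(9, 2), -7))) = Mul(31, Add(-2, Rational(-63, 2))) = Mul(31, Rational(-67, 2)) = Rational(-2077, 2)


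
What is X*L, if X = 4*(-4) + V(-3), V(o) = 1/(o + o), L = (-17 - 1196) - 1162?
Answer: 230375/6 ≈ 38396.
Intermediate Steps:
L = -2375 (L = -1213 - 1162 = -2375)
V(o) = 1/(2*o)
X = -97/6 (X = 4*(-4) + (½)/(-3) = -16 + (½)*(-⅓) = -16 - ⅙ = -97/6 ≈ -16.167)
X*L = -97/6*(-2375) = 230375/6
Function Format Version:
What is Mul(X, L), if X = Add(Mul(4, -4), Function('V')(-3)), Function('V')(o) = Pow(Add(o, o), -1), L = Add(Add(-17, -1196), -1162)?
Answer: Rational(230375, 6) ≈ 38396.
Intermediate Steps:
L = -2375 (L = Add(-1213, -1162) = -2375)
Function('V')(o) = Mul(Rational(1, 2), Pow(o, -1)) (Function('V')(o) = Pow(Mul(2, o), -1) = Mul(Rational(1, 2), Pow(o, -1)))
X = Rational(-97, 6) (X = Add(Mul(4, -4), Mul(Rational(1, 2), Pow(-3, -1))) = Add(-16, Mul(Rational(1, 2), Rational(-1, 3))) = Add(-16, Rational(-1, 6)) = Rational(-97, 6) ≈ -16.167)
Mul(X, L) = Mul(Rational(-97, 6), -2375) = Rational(230375, 6)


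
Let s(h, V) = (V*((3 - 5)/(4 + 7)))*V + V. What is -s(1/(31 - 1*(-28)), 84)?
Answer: 13188/11 ≈ 1198.9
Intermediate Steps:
s(h, V) = V - 2*V**2/11 (s(h, V) = (V*(-2/11))*V + V = (-2*V/11)*V + V = -2*V**2/11 + V = V - 2*V**2/11)
-s(1/(31 - 1*(-28)), 84) = -84*(11 - 2*84)/11 = -84*(11 - 168)/11 = -84*(-157)/11 = -1*(-13188/11) = 13188/11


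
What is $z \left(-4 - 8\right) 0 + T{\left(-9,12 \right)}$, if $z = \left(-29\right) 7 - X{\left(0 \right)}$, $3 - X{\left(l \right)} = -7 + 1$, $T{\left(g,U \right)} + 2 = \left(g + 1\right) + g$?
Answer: $-19$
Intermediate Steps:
$T{\left(g,U \right)} = -1 + 2 g$ ($T{\left(g,U \right)} = -2 + \left(\left(g + 1\right) + g\right) = -2 + \left(\left(1 + g\right) + g\right) = -2 + \left(1 + 2 g\right) = -1 + 2 g$)
$X{\left(l \right)} = 9$ ($X{\left(l \right)} = 3 - \left(-7 + 1\right) = 3 - -6 = 3 + 6 = 9$)
$z = -212$ ($z = \left(-29\right) 7 - 9 = -203 - 9 = -212$)
$z \left(-4 - 8\right) 0 + T{\left(-9,12 \right)} = - 212 \left(-4 - 8\right) 0 + \left(-1 + 2 \left(-9\right)\right) = - 212 \left(\left(-12\right) 0\right) - 19 = \left(-212\right) 0 - 19 = 0 - 19 = -19$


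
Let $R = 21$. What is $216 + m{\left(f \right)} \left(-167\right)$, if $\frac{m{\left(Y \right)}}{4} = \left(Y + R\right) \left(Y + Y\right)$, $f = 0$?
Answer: $216$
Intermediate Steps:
$m{\left(Y \right)} = 8 Y \left(21 + Y\right)$ ($m{\left(Y \right)} = 4 \left(Y + 21\right) \left(Y + Y\right) = 4 \left(21 + Y\right) 2 Y = 4 \cdot 2 Y \left(21 + Y\right) = 8 Y \left(21 + Y\right)$)
$216 + m{\left(f \right)} \left(-167\right) = 216 + 8 \cdot 0 \left(21 + 0\right) \left(-167\right) = 216 + 8 \cdot 0 \cdot 21 \left(-167\right) = 216 + 0 \left(-167\right) = 216 + 0 = 216$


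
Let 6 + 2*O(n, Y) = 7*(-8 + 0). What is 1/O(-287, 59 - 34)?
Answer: -1/31 ≈ -0.032258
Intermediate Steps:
O(n, Y) = -31 (O(n, Y) = -3 + (7*(-8 + 0))/2 = -3 + (7*(-8))/2 = -3 + (1/2)*(-56) = -3 - 28 = -31)
1/O(-287, 59 - 34) = 1/(-31) = -1/31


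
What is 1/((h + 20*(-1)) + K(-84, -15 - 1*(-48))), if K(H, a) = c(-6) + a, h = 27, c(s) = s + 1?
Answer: 1/35 ≈ 0.028571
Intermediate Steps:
c(s) = 1 + s
K(H, a) = -5 + a (K(H, a) = (1 - 6) + a = -5 + a)
1/((h + 20*(-1)) + K(-84, -15 - 1*(-48))) = 1/((27 + 20*(-1)) + (-5 + (-15 - 1*(-48)))) = 1/((27 - 20) + (-5 + (-15 + 48))) = 1/(7 + (-5 + 33)) = 1/(7 + 28) = 1/35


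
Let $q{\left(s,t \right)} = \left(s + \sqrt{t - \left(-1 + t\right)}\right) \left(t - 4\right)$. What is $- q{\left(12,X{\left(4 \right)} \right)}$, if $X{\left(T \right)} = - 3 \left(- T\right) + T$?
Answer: $-156$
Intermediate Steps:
$X{\left(T \right)} = 4 T$ ($X{\left(T \right)} = 3 T + T = 4 T$)
$q{\left(s,t \right)} = \left(1 + s\right) \left(-4 + t\right)$ ($q{\left(s,t \right)} = \left(s + \sqrt{1}\right) \left(-4 + t\right) = \left(s + 1\right) \left(-4 + t\right) = \left(1 + s\right) \left(-4 + t\right)$)
$- q{\left(12,X{\left(4 \right)} \right)} = - (-4 + 4 \cdot 4 - 48 + 12 \cdot 4 \cdot 4) = - (-4 + 16 - 48 + 12 \cdot 16) = - (-4 + 16 - 48 + 192) = \left(-1\right) 156 = -156$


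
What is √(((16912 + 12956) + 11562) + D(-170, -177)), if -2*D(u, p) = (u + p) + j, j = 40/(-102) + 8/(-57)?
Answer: √17361917318/646 ≈ 203.97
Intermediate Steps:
j = -172/323 (j = 40*(-1/102) + 8*(-1/57) = -20/51 - 8/57 = -172/323 ≈ -0.53251)
D(u, p) = 86/323 - p/2 - u/2 (D(u, p) = -((u + p) - 172/323)/2 = -((p + u) - 172/323)/2 = -(-172/323 + p + u)/2 = 86/323 - p/2 - u/2)
√(((16912 + 12956) + 11562) + D(-170, -177)) = √(((16912 + 12956) + 11562) + (86/323 - ½*(-177) - ½*(-170))) = √((29868 + 11562) + (86/323 + 177/2 + 85)) = √(41430 + 112253/646) = √(26876033/646) = √17361917318/646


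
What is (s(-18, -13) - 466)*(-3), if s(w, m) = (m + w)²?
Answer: -1485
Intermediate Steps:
(s(-18, -13) - 466)*(-3) = ((-13 - 18)² - 466)*(-3) = ((-31)² - 466)*(-3) = (961 - 466)*(-3) = 495*(-3) = -1485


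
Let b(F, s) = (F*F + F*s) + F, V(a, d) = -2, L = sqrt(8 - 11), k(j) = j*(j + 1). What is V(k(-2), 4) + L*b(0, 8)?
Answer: -2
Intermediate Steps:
k(j) = j*(1 + j)
L = I*sqrt(3) (L = sqrt(-3) = I*sqrt(3) ≈ 1.732*I)
b(F, s) = F + F**2 + F*s (b(F, s) = (F**2 + F*s) + F = F + F**2 + F*s)
V(k(-2), 4) + L*b(0, 8) = -2 + (I*sqrt(3))*(0*(1 + 0 + 8)) = -2 + (I*sqrt(3))*(0*9) = -2 + (I*sqrt(3))*0 = -2 + 0 = -2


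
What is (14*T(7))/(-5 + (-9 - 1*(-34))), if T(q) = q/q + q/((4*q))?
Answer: 7/8 ≈ 0.87500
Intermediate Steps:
T(q) = 5/4 (T(q) = 1 + q*(1/(4*q)) = 1 + 1/4 = 5/4)
(14*T(7))/(-5 + (-9 - 1*(-34))) = (14*(5/4))/(-5 + (-9 - 1*(-34))) = 35/(2*(-5 + (-9 + 34))) = 35/(2*(-5 + 25)) = (35/2)/20 = (35/2)*(1/20) = 7/8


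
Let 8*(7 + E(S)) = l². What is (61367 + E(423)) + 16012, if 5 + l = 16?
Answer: 619097/8 ≈ 77387.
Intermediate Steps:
l = 11 (l = -5 + 16 = 11)
E(S) = 65/8 (E(S) = -7 + (⅛)*11² = -7 + (⅛)*121 = -7 + 121/8 = 65/8)
(61367 + E(423)) + 16012 = (61367 + 65/8) + 16012 = 491001/8 + 16012 = 619097/8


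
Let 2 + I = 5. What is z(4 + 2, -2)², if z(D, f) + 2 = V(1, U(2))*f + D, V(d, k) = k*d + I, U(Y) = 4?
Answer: 100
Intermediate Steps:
I = 3 (I = -2 + 5 = 3)
V(d, k) = 3 + d*k (V(d, k) = k*d + 3 = d*k + 3 = 3 + d*k)
z(D, f) = -2 + D + 7*f (z(D, f) = -2 + ((3 + 1*4)*f + D) = -2 + ((3 + 4)*f + D) = -2 + (7*f + D) = -2 + (D + 7*f) = -2 + D + 7*f)
z(4 + 2, -2)² = (-2 + (4 + 2) + 7*(-2))² = (-2 + 6 - 14)² = (-10)² = 100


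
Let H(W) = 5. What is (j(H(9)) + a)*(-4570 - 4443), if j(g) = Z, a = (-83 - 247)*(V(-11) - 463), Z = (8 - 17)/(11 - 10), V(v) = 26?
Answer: -1299683613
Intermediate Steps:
Z = -9 (Z = -9/1 = -9*1 = -9)
a = 144210 (a = (-83 - 247)*(26 - 463) = -330*(-437) = 144210)
j(g) = -9
(j(H(9)) + a)*(-4570 - 4443) = (-9 + 144210)*(-4570 - 4443) = 144201*(-9013) = -1299683613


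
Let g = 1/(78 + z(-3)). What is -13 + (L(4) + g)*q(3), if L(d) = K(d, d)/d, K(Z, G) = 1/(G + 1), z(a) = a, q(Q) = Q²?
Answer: -1243/100 ≈ -12.430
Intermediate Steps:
K(Z, G) = 1/(1 + G)
g = 1/75 (g = 1/(78 - 3) = 1/75 ≈ 0.013333)
L(d) = 1/(d*(1 + d)) (L(d) = 1/((1 + d)*d) = 1/(d*(1 + d)))
-13 + (L(4) + g)*q(3) = -13 + (1/(4*(1 + 4)) + 1/75)*3² = -13 + ((¼)/5 + 1/75)*9 = -13 + ((¼)*(⅕) + 1/75)*9 = -13 + (1/20 + 1/75)*9 = -13 + (19/300)*9 = -13 + 57/100 = -1243/100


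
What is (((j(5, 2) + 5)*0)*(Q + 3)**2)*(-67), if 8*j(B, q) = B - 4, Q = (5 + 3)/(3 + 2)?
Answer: 0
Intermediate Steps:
Q = 8/5 ≈ 1.6000
j(B, q) = -1/2 + B/8 (j(B, q) = (B - 4)/8 = (-4 + B)/8 = -1/2 + B/8)
(((j(5, 2) + 5)*0)*(Q + 3)**2)*(-67) = ((((-1/2 + (1/8)*5) + 5)*0)*(8/5 + 3)**2)*(-67) = ((((-1/2 + 5/8) + 5)*0)*(23/5)**2)*(-67) = (((1/8 + 5)*0)*(529/25))*(-67) = (((41/8)*0)*(529/25))*(-67) = (0*(529/25))*(-67) = 0*(-67) = 0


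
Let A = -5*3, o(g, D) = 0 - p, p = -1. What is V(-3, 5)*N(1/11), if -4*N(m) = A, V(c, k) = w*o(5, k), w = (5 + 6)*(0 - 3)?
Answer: -495/4 ≈ -123.75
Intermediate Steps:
o(g, D) = 1 (o(g, D) = 0 - 1*(-1) = 0 + 1 = 1)
w = -33 (w = 11*(-3) = -33)
V(c, k) = -33 (V(c, k) = -33*1 = -33)
A = -15
N(m) = 15/4 (N(m) = -¼*(-15) = 15/4)
V(-3, 5)*N(1/11) = -33*15/4 = -495/4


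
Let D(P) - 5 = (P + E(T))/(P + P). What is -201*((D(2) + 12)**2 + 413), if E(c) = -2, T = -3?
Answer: -141102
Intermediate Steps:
D(P) = 5 + (-2 + P)/(2*P) (D(P) = 5 + (P - 2)/(P + P) = 5 + (-2 + P)/((2*P)) = 5 + (-2 + P)*(1/(2*P)) = 5 + (-2 + P)/(2*P))
-201*((D(2) + 12)**2 + 413) = -201*(((11/2 - 1/2) + 12)**2 + 413) = -201*((5 + 12)**2 + 413) = -201*(17**2 + 413) = -201*(289 + 413) = -201*702 = -141102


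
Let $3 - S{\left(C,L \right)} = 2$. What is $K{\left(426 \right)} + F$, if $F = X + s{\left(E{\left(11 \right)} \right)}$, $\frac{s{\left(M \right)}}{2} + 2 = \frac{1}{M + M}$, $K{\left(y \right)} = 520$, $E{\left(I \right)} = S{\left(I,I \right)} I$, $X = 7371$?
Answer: $\frac{86758}{11} \approx 7887.1$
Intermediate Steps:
$S{\left(C,L \right)} = 1$ ($S{\left(C,L \right)} = 3 - 2 = 1$)
$E{\left(I \right)} = I$ ($E{\left(I \right)} = 1 I = I$)
$s{\left(M \right)} = -4 + \frac{1}{M}$ ($s{\left(M \right)} = -4 + \frac{2}{M + M} = -4 + \frac{2}{2 M} = -4 + 2 \frac{1}{2 M} = -4 + \frac{1}{M}$)
$F = \frac{81038}{11}$ ($F = 7371 - \left(4 - \frac{1}{11}\right) = 7371 + \left(-4 + \frac{1}{11}\right) = 7371 - \frac{43}{11} = \frac{81038}{11} \approx 7367.1$)
$K{\left(426 \right)} + F = 520 + \frac{81038}{11} = \frac{86758}{11}$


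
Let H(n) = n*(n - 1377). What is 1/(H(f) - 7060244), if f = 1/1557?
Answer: -2424249/17115791600744 ≈ -1.4164e-7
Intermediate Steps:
f = 1/1557 ≈ 0.00064226
H(n) = n*(-1377 + n)
1/(H(f) - 7060244) = 1/((-1377 + 1/1557)/1557 - 7060244) = 1/((1/1557)*(-2143988/1557) - 7060244) = 1/(-2143988/2424249 - 7060244) = 1/(-17115791600744/2424249) = -2424249/17115791600744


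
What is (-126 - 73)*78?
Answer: -15522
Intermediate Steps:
(-126 - 73)*78 = -199*78 = -15522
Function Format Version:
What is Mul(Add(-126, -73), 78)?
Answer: -15522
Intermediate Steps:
Mul(Add(-126, -73), 78) = Mul(-199, 78) = -15522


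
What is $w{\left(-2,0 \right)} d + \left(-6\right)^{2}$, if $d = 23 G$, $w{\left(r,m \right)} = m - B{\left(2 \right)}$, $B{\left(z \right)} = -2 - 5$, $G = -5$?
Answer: $-769$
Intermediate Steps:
$B{\left(z \right)} = -7$ ($B{\left(z \right)} = -2 - 5 = -7$)
$w{\left(r,m \right)} = 7 + m$ ($w{\left(r,m \right)} = m - -7 = m + 7 = 7 + m$)
$d = -115$ ($d = 23 \left(-5\right) = -115$)
$w{\left(-2,0 \right)} d + \left(-6\right)^{2} = \left(7 + 0\right) \left(-115\right) + \left(-6\right)^{2} = 7 \left(-115\right) + 36 = -805 + 36 = -769$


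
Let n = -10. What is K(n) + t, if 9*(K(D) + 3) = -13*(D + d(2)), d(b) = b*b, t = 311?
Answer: 950/3 ≈ 316.67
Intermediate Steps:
d(b) = b²
K(D) = -79/9 - 13*D/9 (K(D) = -3 + (-13*(D + 2²))/9 = -3 + (-13*(D + 4))/9 = -3 + (-13*(4 + D))/9 = -3 + (-52 - 13*D)/9 = -3 + (-52/9 - 13*D/9) = -79/9 - 13*D/9)
K(n) + t = (-79/9 - 13/9*(-10)) + 311 = (-79/9 + 130/9) + 311 = 17/3 + 311 = 950/3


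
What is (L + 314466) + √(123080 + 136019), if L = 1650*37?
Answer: 375516 + √259099 ≈ 3.7603e+5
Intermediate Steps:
L = 61050
(L + 314466) + √(123080 + 136019) = (61050 + 314466) + √(123080 + 136019) = 375516 + √259099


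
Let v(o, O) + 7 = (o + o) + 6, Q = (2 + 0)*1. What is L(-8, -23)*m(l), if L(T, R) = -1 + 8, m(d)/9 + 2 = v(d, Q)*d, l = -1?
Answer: 63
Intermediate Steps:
Q = 2 (Q = 2*1 = 2)
v(o, O) = -1 + 2*o (v(o, O) = -7 + ((o + o) + 6) = -7 + (2*o + 6) = -7 + (6 + 2*o) = -1 + 2*o)
m(d) = -18 + 9*d*(-1 + 2*d) (m(d) = -18 + 9*((-1 + 2*d)*d) = -18 + 9*(d*(-1 + 2*d)) = -18 + 9*d*(-1 + 2*d))
L(T, R) = 7
L(-8, -23)*m(l) = 7*(-18 + 9*(-1)*(-1 + 2*(-1))) = 7*(-18 + 9*(-1)*(-1 - 2)) = 7*(-18 + 9*(-1)*(-3)) = 7*(-18 + 27) = 7*9 = 63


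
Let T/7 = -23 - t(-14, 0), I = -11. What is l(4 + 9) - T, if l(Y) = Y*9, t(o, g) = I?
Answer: 201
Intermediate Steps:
t(o, g) = -11
l(Y) = 9*Y
T = -84 (T = 7*(-23 - 1*(-11)) = 7*(-23 + 11) = 7*(-12) = -84)
l(4 + 9) - T = 9*(4 + 9) - 1*(-84) = 9*13 + 84 = 117 + 84 = 201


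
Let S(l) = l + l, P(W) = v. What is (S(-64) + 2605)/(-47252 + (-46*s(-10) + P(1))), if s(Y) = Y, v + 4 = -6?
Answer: -2477/46802 ≈ -0.052925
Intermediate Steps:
v = -10 (v = -4 - 6 = -10)
P(W) = -10
S(l) = 2*l
(S(-64) + 2605)/(-47252 + (-46*s(-10) + P(1))) = (2*(-64) + 2605)/(-47252 + (-46*(-10) - 10)) = (-128 + 2605)/(-47252 + (460 - 10)) = 2477/(-47252 + 450) = 2477/(-46802) = 2477*(-1/46802) = -2477/46802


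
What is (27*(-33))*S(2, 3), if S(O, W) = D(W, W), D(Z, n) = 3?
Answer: -2673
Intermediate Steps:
S(O, W) = 3
(27*(-33))*S(2, 3) = (27*(-33))*3 = -891*3 = -2673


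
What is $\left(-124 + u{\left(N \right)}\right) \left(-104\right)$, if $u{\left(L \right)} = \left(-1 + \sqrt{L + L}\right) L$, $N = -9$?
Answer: $11960 + 2808 i \sqrt{2} \approx 11960.0 + 3971.1 i$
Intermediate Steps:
$u{\left(L \right)} = L \left(-1 + \sqrt{2} \sqrt{L}\right)$ ($u{\left(L \right)} = \left(-1 + \sqrt{2 L}\right) L = \left(-1 + \sqrt{2} \sqrt{L}\right) L = L \left(-1 + \sqrt{2} \sqrt{L}\right)$)
$\left(-124 + u{\left(N \right)}\right) \left(-104\right) = \left(-124 + \left(\left(-1\right) \left(-9\right) + \sqrt{2} \left(-9\right)^{\frac{3}{2}}\right)\right) \left(-104\right) = \left(-124 + \left(9 + \sqrt{2} \left(- 27 i\right)\right)\right) \left(-104\right) = \left(-124 + \left(9 - 27 i \sqrt{2}\right)\right) \left(-104\right) = \left(-115 - 27 i \sqrt{2}\right) \left(-104\right) = 11960 + 2808 i \sqrt{2}$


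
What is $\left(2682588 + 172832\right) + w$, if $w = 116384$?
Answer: $2971804$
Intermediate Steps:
$\left(2682588 + 172832\right) + w = \left(2682588 + 172832\right) + 116384 = 2855420 + 116384 = 2971804$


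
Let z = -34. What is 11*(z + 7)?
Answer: -297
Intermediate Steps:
11*(z + 7) = 11*(-34 + 7) = 11*(-27) = -297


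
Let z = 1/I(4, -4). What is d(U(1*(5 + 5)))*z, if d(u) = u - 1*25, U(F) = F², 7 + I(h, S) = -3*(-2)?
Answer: -75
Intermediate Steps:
I(h, S) = -1 (I(h, S) = -7 - 3*(-2) = -7 + 6 = -1)
z = -1 (z = 1/(-1) = -1)
d(u) = -25 + u (d(u) = u - 25 = -25 + u)
d(U(1*(5 + 5)))*z = (-25 + (1*(5 + 5))²)*(-1) = (-25 + (1*10)²)*(-1) = (-25 + 10²)*(-1) = (-25 + 100)*(-1) = 75*(-1) = -75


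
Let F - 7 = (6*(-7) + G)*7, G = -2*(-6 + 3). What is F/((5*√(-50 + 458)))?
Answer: -49*√102/204 ≈ -2.4259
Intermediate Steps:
G = 6 (G = -2*(-3) = 6)
F = -245 (F = 7 + (6*(-7) + 6)*7 = 7 + (-42 + 6)*7 = 7 - 36*7 = 7 - 252 = -245)
F/((5*√(-50 + 458))) = -245*1/(5*√(-50 + 458)) = -245*√102/1020 = -49*√102/204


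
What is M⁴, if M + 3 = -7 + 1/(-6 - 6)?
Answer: 214358881/20736 ≈ 10338.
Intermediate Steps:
M = -121/12 (M = -3 + (-7 + 1/(-6 - 6)) = -3 + (-7 + 1/(-12)) = -3 + (-7 - 1/12) = -3 - 85/12 = -121/12 ≈ -10.083)
M⁴ = (-121/12)⁴ = 214358881/20736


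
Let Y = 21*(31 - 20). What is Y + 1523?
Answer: 1754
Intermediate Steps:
Y = 231 (Y = 21*11 = 231)
Y + 1523 = 231 + 1523 = 1754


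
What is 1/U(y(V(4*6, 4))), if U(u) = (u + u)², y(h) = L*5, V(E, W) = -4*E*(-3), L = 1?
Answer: 1/100 ≈ 0.010000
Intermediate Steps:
V(E, W) = 12*E
y(h) = 5 (y(h) = 1*5 = 5)
U(u) = 4*u² (U(u) = (2*u)² = 4*u²)
1/U(y(V(4*6, 4))) = 1/(4*5²) = 1/(4*25) = 1/100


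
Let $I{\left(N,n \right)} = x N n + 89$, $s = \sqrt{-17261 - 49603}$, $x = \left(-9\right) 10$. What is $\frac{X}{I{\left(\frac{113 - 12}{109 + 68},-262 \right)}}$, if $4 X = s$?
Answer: $\frac{59 i \sqrt{4179}}{799111} \approx 0.0047729 i$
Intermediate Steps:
$x = -90$
$s = 4 i \sqrt{4179}$ ($s = \sqrt{-66864} = 4 i \sqrt{4179} \approx 258.58 i$)
$X = i \sqrt{4179}$ ($X = \frac{4 i \sqrt{4179}}{4} = i \sqrt{4179} \approx 64.645 i$)
$I{\left(N,n \right)} = 89 - 90 N n$ ($I{\left(N,n \right)} = - 90 N n + 89 = 89 - 90 N n$)
$\frac{X}{I{\left(\frac{113 - 12}{109 + 68},-262 \right)}} = \frac{i \sqrt{4179}}{89 - 90 \frac{113 - 12}{109 + 68} \left(-262\right)} = \frac{i \sqrt{4179}}{89 - 90 \cdot \frac{101}{177} \left(-262\right)} = \frac{i \sqrt{4179}}{89 - 90 \cdot 101 \cdot \frac{1}{177} \left(-262\right)} = \frac{i \sqrt{4179}}{89 - \frac{3030}{59} \left(-262\right)} = \frac{i \sqrt{4179}}{89 + \frac{793860}{59}} = \frac{i \sqrt{4179}}{\frac{799111}{59}} = i \sqrt{4179} \cdot \frac{59}{799111} = \frac{59 i \sqrt{4179}}{799111}$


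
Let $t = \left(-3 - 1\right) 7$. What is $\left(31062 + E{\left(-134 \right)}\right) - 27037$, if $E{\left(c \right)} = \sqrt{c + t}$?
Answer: $4025 + 9 i \sqrt{2} \approx 4025.0 + 12.728 i$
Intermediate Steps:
$t = -28$ ($t = \left(-4\right) 7 = -28$)
$E{\left(c \right)} = \sqrt{-28 + c}$ ($E{\left(c \right)} = \sqrt{c - 28} = \sqrt{-28 + c}$)
$\left(31062 + E{\left(-134 \right)}\right) - 27037 = \left(31062 + \sqrt{-28 - 134}\right) - 27037 = \left(31062 + \sqrt{-162}\right) - 27037 = \left(31062 + 9 i \sqrt{2}\right) - 27037 = 4025 + 9 i \sqrt{2}$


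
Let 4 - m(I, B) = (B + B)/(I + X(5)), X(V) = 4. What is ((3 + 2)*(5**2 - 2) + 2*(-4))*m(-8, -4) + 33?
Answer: 247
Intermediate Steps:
m(I, B) = 4 - 2*B/(4 + I) (m(I, B) = 4 - (B + B)/(I + 4) = 4 - 2*B/(4 + I))
((3 + 2)*(5**2 - 2) + 2*(-4))*m(-8, -4) + 33 = ((3 + 2)*(5**2 - 2) + 2*(-4))*(2*(8 - 1*(-4) + 2*(-8))/(4 - 8)) + 33 = (5*(25 - 2) - 8)*(2*(8 + 4 - 16)/(-4)) + 33 = (5*23 - 8)*(2*(-1/4)*(-4)) + 33 = (115 - 8)*2 + 33 = 107*2 + 33 = 214 + 33 = 247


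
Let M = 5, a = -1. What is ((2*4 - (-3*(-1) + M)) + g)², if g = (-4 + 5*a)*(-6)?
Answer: 2916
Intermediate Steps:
g = 54 (g = (-4 + 5*(-1))*(-6) = (-4 - 5)*(-6) = -9*(-6) = 54)
((2*4 - (-3*(-1) + M)) + g)² = ((2*4 - (-3*(-1) + 5)) + 54)² = ((8 - (3 + 5)) + 54)² = ((8 - 1*8) + 54)² = ((8 - 8) + 54)² = (0 + 54)² = 54² = 2916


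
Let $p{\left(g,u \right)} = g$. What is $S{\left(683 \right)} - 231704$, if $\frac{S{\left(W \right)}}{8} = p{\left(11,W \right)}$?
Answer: $-231616$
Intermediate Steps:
$S{\left(W \right)} = 88$ ($S{\left(W \right)} = 8 \cdot 11 = 88$)
$S{\left(683 \right)} - 231704 = 88 - 231704 = -231616$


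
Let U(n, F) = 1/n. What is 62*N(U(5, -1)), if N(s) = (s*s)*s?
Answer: 62/125 ≈ 0.49600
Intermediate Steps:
N(s) = s³ (N(s) = s²*s = s³)
62*N(U(5, -1)) = 62*(1/5)³ = 62*(⅕)³ = 62*(1/125) = 62/125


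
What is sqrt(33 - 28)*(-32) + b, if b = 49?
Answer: 49 - 32*sqrt(5) ≈ -22.554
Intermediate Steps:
sqrt(33 - 28)*(-32) + b = sqrt(33 - 28)*(-32) + 49 = sqrt(5)*(-32) + 49 = -32*sqrt(5) + 49 = 49 - 32*sqrt(5)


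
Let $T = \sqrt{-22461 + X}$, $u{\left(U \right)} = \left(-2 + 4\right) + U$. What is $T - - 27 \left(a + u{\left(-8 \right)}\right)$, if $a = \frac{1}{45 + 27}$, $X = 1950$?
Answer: $- \frac{1293}{8} + 3 i \sqrt{2279} \approx -161.63 + 143.22 i$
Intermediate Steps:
$u{\left(U \right)} = 2 + U$
$a = \frac{1}{72} \approx 0.013889$
$T = 3 i \sqrt{2279}$ ($T = \sqrt{-22461 + 1950} = \sqrt{-20511} = 3 i \sqrt{2279} \approx 143.22 i$)
$T - - 27 \left(a + u{\left(-8 \right)}\right) = 3 i \sqrt{2279} - - 27 \left(\frac{1}{72} + \left(2 - 8\right)\right) = 3 i \sqrt{2279} - - 27 \left(\frac{1}{72} - 6\right) = 3 i \sqrt{2279} - \left(-27\right) \left(- \frac{431}{72}\right) = 3 i \sqrt{2279} - \frac{1293}{8} = - \frac{1293}{8} + 3 i \sqrt{2279}$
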